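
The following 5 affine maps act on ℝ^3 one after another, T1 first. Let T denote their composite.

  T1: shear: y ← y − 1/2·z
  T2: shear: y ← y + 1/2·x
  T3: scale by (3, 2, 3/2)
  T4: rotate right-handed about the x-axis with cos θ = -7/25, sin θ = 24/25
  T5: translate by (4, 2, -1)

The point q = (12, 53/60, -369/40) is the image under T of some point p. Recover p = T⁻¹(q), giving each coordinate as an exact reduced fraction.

T1 = [1 0 0 0; 0 1 -1/2 0; 0 0 1 0; 0 0 0 1]
T2·T1 = [1 0 0 0; 1/2 1 -1/2 0; 0 0 1 0; 0 0 0 1]
T3·…·T1 = [3 0 0 0; 1 2 -1 0; 0 0 3/2 0; 0 0 0 1]
T4·…·T1 = [3 0 0 0; -7/25 -14/25 -29/25 0; 24/25 48/25 -69/50 0; 0 0 0 1]
T5·…·T1 = [3 0 0 4; -7/25 -14/25 -29/25 2; 24/25 48/25 -69/50 -1; 0 0 0 1]
det M = 9; M⁻¹ = [1/3 0 0 -4/3; -1/6 -23/50 29/75 148/75; 0 -16/25 -14/75 82/75; 0 0 0 1]
M⁻¹ · (12, 53/60, -369/40)ᵀ = (8/3, -4, 9/4)ᵀ

p = (8/3, -4, 9/4)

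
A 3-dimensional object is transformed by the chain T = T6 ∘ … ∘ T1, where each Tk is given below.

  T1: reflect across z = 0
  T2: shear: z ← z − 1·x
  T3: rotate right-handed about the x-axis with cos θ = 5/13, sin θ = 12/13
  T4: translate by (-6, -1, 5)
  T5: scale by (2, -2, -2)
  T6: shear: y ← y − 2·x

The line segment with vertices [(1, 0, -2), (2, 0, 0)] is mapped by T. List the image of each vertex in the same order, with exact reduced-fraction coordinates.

image vertices: (-10, 310/13, -140/13), (-8, 186/13, -110/13)

T1 reflect across z = 0: (1, 0, -2) → (1, 0, 2); (2, 0, 0) → (2, 0, 0)
T2 shear: z ← z − 1·x: (1, 0, 2) → (1, 0, 1); (2, 0, 0) → (2, 0, -2)
T3 rotate right-handed about the x-axis with cos θ = 5/13, sin θ = 12/13: (1, 0, 1) → (1, -12/13, 5/13); (2, 0, -2) → (2, 24/13, -10/13)
T4 translate by (-6, -1, 5): (1, -12/13, 5/13) → (-5, -25/13, 70/13); (2, 24/13, -10/13) → (-4, 11/13, 55/13)
T5 scale by (2, -2, -2): (-5, -25/13, 70/13) → (-10, 50/13, -140/13); (-4, 11/13, 55/13) → (-8, -22/13, -110/13)
T6 shear: y ← y − 2·x: (-10, 50/13, -140/13) → (-10, 310/13, -140/13); (-8, -22/13, -110/13) → (-8, 186/13, -110/13)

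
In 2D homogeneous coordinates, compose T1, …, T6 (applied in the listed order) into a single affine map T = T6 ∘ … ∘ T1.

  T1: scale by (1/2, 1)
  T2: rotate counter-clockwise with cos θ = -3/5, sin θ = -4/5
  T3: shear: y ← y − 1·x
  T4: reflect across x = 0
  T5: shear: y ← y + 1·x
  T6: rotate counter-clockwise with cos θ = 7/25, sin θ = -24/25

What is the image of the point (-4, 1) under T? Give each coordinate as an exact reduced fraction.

T(p) = (-86/25, 27/25)

T1 scale by (1/2, 1): (-4, 1) → (-2, 1)
T2 rotate counter-clockwise with cos θ = -3/5, sin θ = -4/5: (-2, 1) → (2, 1)
T3 shear: y ← y − 1·x: (2, 1) → (2, -1)
T4 reflect across x = 0: (2, -1) → (-2, -1)
T5 shear: y ← y + 1·x: (-2, -1) → (-2, -3)
T6 rotate counter-clockwise with cos θ = 7/25, sin θ = -24/25: (-2, -3) → (-86/25, 27/25)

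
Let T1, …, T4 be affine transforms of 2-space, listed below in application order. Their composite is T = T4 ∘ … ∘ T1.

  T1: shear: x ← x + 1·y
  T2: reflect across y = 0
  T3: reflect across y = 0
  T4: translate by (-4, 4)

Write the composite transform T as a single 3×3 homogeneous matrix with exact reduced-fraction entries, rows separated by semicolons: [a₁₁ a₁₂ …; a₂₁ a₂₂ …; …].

T1 = [1 1 0; 0 1 0; 0 0 1]
T2·T1 = [1 1 0; 0 -1 0; 0 0 1]
T3·…·T1 = [1 1 0; 0 1 0; 0 0 1]
T4·…·T1 = [1 1 -4; 0 1 4; 0 0 1]

T = [1 1 -4; 0 1 4; 0 0 1]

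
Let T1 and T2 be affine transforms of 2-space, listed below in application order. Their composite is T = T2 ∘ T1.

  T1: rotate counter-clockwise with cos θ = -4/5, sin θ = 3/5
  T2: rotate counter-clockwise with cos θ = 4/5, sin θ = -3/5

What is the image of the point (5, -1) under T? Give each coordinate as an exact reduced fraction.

T1 rotate counter-clockwise with cos θ = -4/5, sin θ = 3/5: (5, -1) → (-17/5, 19/5)
T2 rotate counter-clockwise with cos θ = 4/5, sin θ = -3/5: (-17/5, 19/5) → (-11/25, 127/25)

T(p) = (-11/25, 127/25)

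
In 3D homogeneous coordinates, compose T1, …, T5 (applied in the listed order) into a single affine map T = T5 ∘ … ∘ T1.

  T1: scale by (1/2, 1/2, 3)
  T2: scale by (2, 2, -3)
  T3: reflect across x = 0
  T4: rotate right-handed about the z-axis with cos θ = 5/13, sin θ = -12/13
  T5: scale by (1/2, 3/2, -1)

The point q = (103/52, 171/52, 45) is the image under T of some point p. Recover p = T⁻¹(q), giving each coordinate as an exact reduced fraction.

T1 = [1/2 0 0 0; 0 1/2 0 0; 0 0 3 0; 0 0 0 1]
T2·T1 = [1 0 0 0; 0 1 0 0; 0 0 -9 0; 0 0 0 1]
T3·…·T1 = [-1 0 0 0; 0 1 0 0; 0 0 -9 0; 0 0 0 1]
T4·…·T1 = [-5/13 12/13 0 0; 12/13 5/13 0 0; 0 0 -9 0; 0 0 0 1]
T5·…·T1 = [-5/26 6/13 0 0; 18/13 15/26 0 0; 0 0 9 0; 0 0 0 1]
det M = -27/4; M⁻¹ = [-10/13 8/13 0 0; 24/13 10/39 0 0; 0 0 1/9 0; 0 0 0 1]
M⁻¹ · (103/52, 171/52, 45)ᵀ = (1/2, 9/2, 5)ᵀ

p = (1/2, 9/2, 5)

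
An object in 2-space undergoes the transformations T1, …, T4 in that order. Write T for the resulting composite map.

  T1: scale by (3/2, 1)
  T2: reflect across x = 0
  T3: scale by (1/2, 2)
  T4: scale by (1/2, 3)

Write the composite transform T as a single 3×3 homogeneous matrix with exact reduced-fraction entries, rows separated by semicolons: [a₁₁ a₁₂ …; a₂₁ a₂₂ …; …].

T = [-3/8 0 0; 0 6 0; 0 0 1]

T1 = [3/2 0 0; 0 1 0; 0 0 1]
T2·T1 = [-3/2 0 0; 0 1 0; 0 0 1]
T3·…·T1 = [-3/4 0 0; 0 2 0; 0 0 1]
T4·…·T1 = [-3/8 0 0; 0 6 0; 0 0 1]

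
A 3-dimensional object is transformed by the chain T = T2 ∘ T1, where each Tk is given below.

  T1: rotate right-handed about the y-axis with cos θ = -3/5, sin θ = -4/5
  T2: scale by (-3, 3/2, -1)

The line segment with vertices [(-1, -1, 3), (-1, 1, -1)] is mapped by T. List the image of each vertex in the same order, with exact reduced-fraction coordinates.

T1 rotate right-handed about the y-axis with cos θ = -3/5, sin θ = -4/5: (-1, -1, 3) → (-9/5, -1, -13/5); (-1, 1, -1) → (7/5, 1, -1/5)
T2 scale by (-3, 3/2, -1): (-9/5, -1, -13/5) → (27/5, -3/2, 13/5); (7/5, 1, -1/5) → (-21/5, 3/2, 1/5)

image vertices: (27/5, -3/2, 13/5), (-21/5, 3/2, 1/5)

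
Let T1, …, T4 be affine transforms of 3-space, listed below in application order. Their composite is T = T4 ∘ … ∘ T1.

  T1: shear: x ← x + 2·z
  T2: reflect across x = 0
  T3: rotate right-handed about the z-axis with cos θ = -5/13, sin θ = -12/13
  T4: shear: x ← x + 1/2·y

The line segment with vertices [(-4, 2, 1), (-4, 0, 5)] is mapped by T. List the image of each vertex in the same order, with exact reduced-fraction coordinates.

T1 shear: x ← x + 2·z: (-4, 2, 1) → (-2, 2, 1); (-4, 0, 5) → (6, 0, 5)
T2 reflect across x = 0: (-2, 2, 1) → (2, 2, 1); (6, 0, 5) → (-6, 0, 5)
T3 rotate right-handed about the z-axis with cos θ = -5/13, sin θ = -12/13: (2, 2, 1) → (14/13, -34/13, 1); (-6, 0, 5) → (30/13, 72/13, 5)
T4 shear: x ← x + 1/2·y: (14/13, -34/13, 1) → (-3/13, -34/13, 1); (30/13, 72/13, 5) → (66/13, 72/13, 5)

image vertices: (-3/13, -34/13, 1), (66/13, 72/13, 5)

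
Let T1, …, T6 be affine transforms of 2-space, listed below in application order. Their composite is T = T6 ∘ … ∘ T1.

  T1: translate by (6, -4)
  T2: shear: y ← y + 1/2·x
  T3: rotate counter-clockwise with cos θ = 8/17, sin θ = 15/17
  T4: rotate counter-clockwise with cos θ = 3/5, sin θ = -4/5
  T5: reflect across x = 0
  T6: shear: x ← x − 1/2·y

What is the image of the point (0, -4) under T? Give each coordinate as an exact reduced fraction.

T1 translate by (6, -4): (0, -4) → (6, -8)
T2 shear: y ← y + 1/2·x: (6, -8) → (6, -5)
T3 rotate counter-clockwise with cos θ = 8/17, sin θ = 15/17: (6, -5) → (123/17, 50/17)
T4 rotate counter-clockwise with cos θ = 3/5, sin θ = -4/5: (123/17, 50/17) → (569/85, -342/85)
T5 reflect across x = 0: (569/85, -342/85) → (-569/85, -342/85)
T6 shear: x ← x − 1/2·y: (-569/85, -342/85) → (-398/85, -342/85)

T(p) = (-398/85, -342/85)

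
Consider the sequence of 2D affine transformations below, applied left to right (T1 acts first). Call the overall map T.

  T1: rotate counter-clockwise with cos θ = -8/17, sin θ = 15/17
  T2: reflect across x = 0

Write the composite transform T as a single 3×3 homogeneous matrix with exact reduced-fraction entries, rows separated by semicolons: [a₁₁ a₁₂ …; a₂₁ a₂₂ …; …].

T = [8/17 15/17 0; 15/17 -8/17 0; 0 0 1]

T1 = [-8/17 -15/17 0; 15/17 -8/17 0; 0 0 1]
T2·T1 = [8/17 15/17 0; 15/17 -8/17 0; 0 0 1]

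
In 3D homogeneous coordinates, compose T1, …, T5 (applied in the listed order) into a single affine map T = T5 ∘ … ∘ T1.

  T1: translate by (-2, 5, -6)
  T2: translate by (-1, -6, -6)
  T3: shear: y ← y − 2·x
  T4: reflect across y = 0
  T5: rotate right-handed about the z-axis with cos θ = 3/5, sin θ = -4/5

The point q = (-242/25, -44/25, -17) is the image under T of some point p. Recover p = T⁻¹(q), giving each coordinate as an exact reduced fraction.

T1 = [1 0 0 -2; 0 1 0 5; 0 0 1 -6; 0 0 0 1]
T2·T1 = [1 0 0 -3; 0 1 0 -1; 0 0 1 -12; 0 0 0 1]
T3·…·T1 = [1 0 0 -3; -2 1 0 5; 0 0 1 -12; 0 0 0 1]
T4·…·T1 = [1 0 0 -3; 2 -1 0 -5; 0 0 1 -12; 0 0 0 1]
T5·…·T1 = [11/5 -4/5 0 -29/5; 2/5 -3/5 0 -3/5; 0 0 1 -12; 0 0 0 1]
det M = -1; M⁻¹ = [3/5 -4/5 0 3; 2/5 -11/5 0 1; 0 0 1 12; 0 0 0 1]
M⁻¹ · (-242/25, -44/25, -17)ᵀ = (-7/5, 1, -5)ᵀ

p = (-7/5, 1, -5)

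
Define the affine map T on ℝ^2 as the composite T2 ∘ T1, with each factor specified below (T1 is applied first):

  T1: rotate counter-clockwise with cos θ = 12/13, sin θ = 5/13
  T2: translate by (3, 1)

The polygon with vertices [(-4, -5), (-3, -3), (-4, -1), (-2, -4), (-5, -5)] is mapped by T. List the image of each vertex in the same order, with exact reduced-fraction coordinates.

image vertices: (16/13, -67/13), (18/13, -38/13), (-4/13, -19/13), (35/13, -45/13), (4/13, -72/13)

T1 rotate counter-clockwise with cos θ = 12/13, sin θ = 5/13: (-4, -5) → (-23/13, -80/13); (-3, -3) → (-21/13, -51/13); (-4, -1) → (-43/13, -32/13); (-2, -4) → (-4/13, -58/13); (-5, -5) → (-35/13, -85/13)
T2 translate by (3, 1): (-23/13, -80/13) → (16/13, -67/13); (-21/13, -51/13) → (18/13, -38/13); (-43/13, -32/13) → (-4/13, -19/13); (-4/13, -58/13) → (35/13, -45/13); (-35/13, -85/13) → (4/13, -72/13)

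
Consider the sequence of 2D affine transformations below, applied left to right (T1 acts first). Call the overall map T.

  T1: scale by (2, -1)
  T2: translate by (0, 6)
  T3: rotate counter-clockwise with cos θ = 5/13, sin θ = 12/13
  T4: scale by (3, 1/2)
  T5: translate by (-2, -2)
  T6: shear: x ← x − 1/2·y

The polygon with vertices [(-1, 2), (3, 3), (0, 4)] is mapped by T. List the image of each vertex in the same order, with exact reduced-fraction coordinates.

image vertices: (-186/13, -28/13), (-211/52, 35/26), (-175/26, -21/13)

T1 scale by (2, -1): (-1, 2) → (-2, -2); (3, 3) → (6, -3); (0, 4) → (0, -4)
T2 translate by (0, 6): (-2, -2) → (-2, 4); (6, -3) → (6, 3); (0, -4) → (0, 2)
T3 rotate counter-clockwise with cos θ = 5/13, sin θ = 12/13: (-2, 4) → (-58/13, -4/13); (6, 3) → (-6/13, 87/13); (0, 2) → (-24/13, 10/13)
T4 scale by (3, 1/2): (-58/13, -4/13) → (-174/13, -2/13); (-6/13, 87/13) → (-18/13, 87/26); (-24/13, 10/13) → (-72/13, 5/13)
T5 translate by (-2, -2): (-174/13, -2/13) → (-200/13, -28/13); (-18/13, 87/26) → (-44/13, 35/26); (-72/13, 5/13) → (-98/13, -21/13)
T6 shear: x ← x − 1/2·y: (-200/13, -28/13) → (-186/13, -28/13); (-44/13, 35/26) → (-211/52, 35/26); (-98/13, -21/13) → (-175/26, -21/13)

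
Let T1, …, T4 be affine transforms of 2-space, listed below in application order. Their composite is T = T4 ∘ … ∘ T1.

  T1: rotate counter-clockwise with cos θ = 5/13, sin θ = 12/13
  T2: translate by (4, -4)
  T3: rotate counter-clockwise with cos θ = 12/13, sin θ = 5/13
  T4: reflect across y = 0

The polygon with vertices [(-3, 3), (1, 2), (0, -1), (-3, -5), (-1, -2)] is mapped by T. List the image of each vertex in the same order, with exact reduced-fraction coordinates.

T1 rotate counter-clockwise with cos θ = 5/13, sin θ = 12/13: (-3, 3) → (-51/13, -21/13); (1, 2) → (-19/13, 22/13); (0, -1) → (12/13, -5/13); (-3, -5) → (45/13, -61/13); (-1, -2) → (19/13, -22/13)
T2 translate by (4, -4): (-51/13, -21/13) → (1/13, -73/13); (-19/13, 22/13) → (33/13, -30/13); (12/13, -5/13) → (64/13, -57/13); (45/13, -61/13) → (97/13, -113/13); (19/13, -22/13) → (71/13, -74/13)
T3 rotate counter-clockwise with cos θ = 12/13, sin θ = 5/13: (1/13, -73/13) → (29/13, -67/13); (33/13, -30/13) → (42/13, -15/13); (64/13, -57/13) → (81/13, -28/13); (97/13, -113/13) → (133/13, -67/13); (71/13, -74/13) → (94/13, -41/13)
T4 reflect across y = 0: (29/13, -67/13) → (29/13, 67/13); (42/13, -15/13) → (42/13, 15/13); (81/13, -28/13) → (81/13, 28/13); (133/13, -67/13) → (133/13, 67/13); (94/13, -41/13) → (94/13, 41/13)

image vertices: (29/13, 67/13), (42/13, 15/13), (81/13, 28/13), (133/13, 67/13), (94/13, 41/13)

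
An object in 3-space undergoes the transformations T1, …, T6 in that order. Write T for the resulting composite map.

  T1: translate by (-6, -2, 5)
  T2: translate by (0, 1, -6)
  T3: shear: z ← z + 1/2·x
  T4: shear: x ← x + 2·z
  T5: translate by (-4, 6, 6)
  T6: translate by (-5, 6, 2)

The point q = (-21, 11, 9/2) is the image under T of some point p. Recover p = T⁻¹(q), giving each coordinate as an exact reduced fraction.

T1 = [1 0 0 -6; 0 1 0 -2; 0 0 1 5; 0 0 0 1]
T2·T1 = [1 0 0 -6; 0 1 0 -1; 0 0 1 -1; 0 0 0 1]
T3·…·T1 = [1 0 0 -6; 0 1 0 -1; 1/2 0 1 -4; 0 0 0 1]
T4·…·T1 = [2 0 2 -14; 0 1 0 -1; 1/2 0 1 -4; 0 0 0 1]
T5·…·T1 = [2 0 2 -18; 0 1 0 5; 1/2 0 1 2; 0 0 0 1]
T6·…·T1 = [2 0 2 -23; 0 1 0 11; 1/2 0 1 4; 0 0 0 1]
det M = 1; M⁻¹ = [1 0 -2 31; 0 1 0 -11; -1/2 0 2 -39/2; 0 0 0 1]
M⁻¹ · (-21, 11, 9/2)ᵀ = (1, 0, 0)ᵀ

p = (1, 0, 0)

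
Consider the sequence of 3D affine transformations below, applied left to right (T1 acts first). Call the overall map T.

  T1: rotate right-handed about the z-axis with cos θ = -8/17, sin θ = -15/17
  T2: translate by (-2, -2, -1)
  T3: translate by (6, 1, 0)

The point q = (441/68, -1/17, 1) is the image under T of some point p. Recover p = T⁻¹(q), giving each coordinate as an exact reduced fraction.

T1 = [-8/17 15/17 0 0; -15/17 -8/17 0 0; 0 0 1 0; 0 0 0 1]
T2·T1 = [-8/17 15/17 0 -2; -15/17 -8/17 0 -2; 0 0 1 -1; 0 0 0 1]
T3·…·T1 = [-8/17 15/17 0 4; -15/17 -8/17 0 -1; 0 0 1 -1; 0 0 0 1]
det M = 1; M⁻¹ = [-8/17 -15/17 0 1; 15/17 -8/17 0 -4; 0 0 1 1; 0 0 0 1]
M⁻¹ · (441/68, -1/17, 1)ᵀ = (-2, 7/4, 2)ᵀ

p = (-2, 7/4, 2)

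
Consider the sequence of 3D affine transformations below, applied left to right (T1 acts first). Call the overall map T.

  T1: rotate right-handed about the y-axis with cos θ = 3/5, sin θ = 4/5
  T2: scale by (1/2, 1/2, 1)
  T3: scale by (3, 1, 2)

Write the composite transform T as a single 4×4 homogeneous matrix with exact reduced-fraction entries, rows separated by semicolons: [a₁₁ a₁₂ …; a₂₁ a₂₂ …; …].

T = [9/10 0 6/5 0; 0 1/2 0 0; -8/5 0 6/5 0; 0 0 0 1]

T1 = [3/5 0 4/5 0; 0 1 0 0; -4/5 0 3/5 0; 0 0 0 1]
T2·T1 = [3/10 0 2/5 0; 0 1/2 0 0; -4/5 0 3/5 0; 0 0 0 1]
T3·…·T1 = [9/10 0 6/5 0; 0 1/2 0 0; -8/5 0 6/5 0; 0 0 0 1]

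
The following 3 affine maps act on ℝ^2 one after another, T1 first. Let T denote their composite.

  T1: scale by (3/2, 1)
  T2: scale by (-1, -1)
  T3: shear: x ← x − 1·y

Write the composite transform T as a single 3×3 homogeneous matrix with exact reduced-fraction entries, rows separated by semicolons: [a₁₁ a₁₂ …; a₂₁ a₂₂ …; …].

T = [-3/2 1 0; 0 -1 0; 0 0 1]

T1 = [3/2 0 0; 0 1 0; 0 0 1]
T2·T1 = [-3/2 0 0; 0 -1 0; 0 0 1]
T3·…·T1 = [-3/2 1 0; 0 -1 0; 0 0 1]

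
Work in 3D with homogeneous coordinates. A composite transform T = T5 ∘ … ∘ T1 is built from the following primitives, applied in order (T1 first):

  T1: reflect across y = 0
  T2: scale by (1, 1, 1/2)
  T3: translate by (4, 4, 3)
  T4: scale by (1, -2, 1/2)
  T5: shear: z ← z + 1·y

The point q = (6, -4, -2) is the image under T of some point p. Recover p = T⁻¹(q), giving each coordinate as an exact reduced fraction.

T1 = [1 0 0 0; 0 -1 0 0; 0 0 1 0; 0 0 0 1]
T2·T1 = [1 0 0 0; 0 -1 0 0; 0 0 1/2 0; 0 0 0 1]
T3·…·T1 = [1 0 0 4; 0 -1 0 4; 0 0 1/2 3; 0 0 0 1]
T4·…·T1 = [1 0 0 4; 0 2 0 -8; 0 0 1/4 3/2; 0 0 0 1]
T5·…·T1 = [1 0 0 4; 0 2 0 -8; 0 2 1/4 -13/2; 0 0 0 1]
det M = 1/2; M⁻¹ = [1 0 0 -4; 0 1/2 0 4; 0 -4 4 -6; 0 0 0 1]
M⁻¹ · (6, -4, -2)ᵀ = (2, 2, 2)ᵀ

p = (2, 2, 2)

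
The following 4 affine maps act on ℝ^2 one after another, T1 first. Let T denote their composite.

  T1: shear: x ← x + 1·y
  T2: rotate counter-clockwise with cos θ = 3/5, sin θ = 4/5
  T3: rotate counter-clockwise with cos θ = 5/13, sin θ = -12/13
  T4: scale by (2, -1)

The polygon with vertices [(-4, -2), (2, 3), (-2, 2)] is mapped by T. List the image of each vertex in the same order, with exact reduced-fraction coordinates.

T1 shear: x ← x + 1·y: (-4, -2) → (-6, -2); (2, 3) → (5, 3); (-2, 2) → (0, 2)
T2 rotate counter-clockwise with cos θ = 3/5, sin θ = 4/5: (-6, -2) → (-2, -6); (5, 3) → (3/5, 29/5); (0, 2) → (-8/5, 6/5)
T3 rotate counter-clockwise with cos θ = 5/13, sin θ = -12/13: (-2, -6) → (-82/13, -6/13); (3/5, 29/5) → (363/65, 109/65); (-8/5, 6/5) → (32/65, 126/65)
T4 scale by (2, -1): (-82/13, -6/13) → (-164/13, 6/13); (363/65, 109/65) → (726/65, -109/65); (32/65, 126/65) → (64/65, -126/65)

image vertices: (-164/13, 6/13), (726/65, -109/65), (64/65, -126/65)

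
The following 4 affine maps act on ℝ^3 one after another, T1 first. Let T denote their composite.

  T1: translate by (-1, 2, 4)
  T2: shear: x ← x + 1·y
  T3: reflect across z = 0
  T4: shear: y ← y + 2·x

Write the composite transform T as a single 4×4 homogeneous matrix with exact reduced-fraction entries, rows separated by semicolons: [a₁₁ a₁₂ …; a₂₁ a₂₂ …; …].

T = [1 1 0 1; 2 3 0 4; 0 0 -1 -4; 0 0 0 1]

T1 = [1 0 0 -1; 0 1 0 2; 0 0 1 4; 0 0 0 1]
T2·T1 = [1 1 0 1; 0 1 0 2; 0 0 1 4; 0 0 0 1]
T3·…·T1 = [1 1 0 1; 0 1 0 2; 0 0 -1 -4; 0 0 0 1]
T4·…·T1 = [1 1 0 1; 2 3 0 4; 0 0 -1 -4; 0 0 0 1]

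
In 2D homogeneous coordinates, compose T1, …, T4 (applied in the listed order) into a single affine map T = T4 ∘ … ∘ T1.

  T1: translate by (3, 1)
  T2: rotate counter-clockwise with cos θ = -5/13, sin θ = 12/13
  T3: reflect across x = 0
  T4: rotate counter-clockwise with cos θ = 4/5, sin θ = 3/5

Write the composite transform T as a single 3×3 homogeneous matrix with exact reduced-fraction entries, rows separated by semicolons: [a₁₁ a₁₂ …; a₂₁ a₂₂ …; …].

T1 = [1 0 3; 0 1 1; 0 0 1]
T2·T1 = [-5/13 -12/13 -27/13; 12/13 -5/13 31/13; 0 0 1]
T3·…·T1 = [5/13 12/13 27/13; 12/13 -5/13 31/13; 0 0 1]
T4·…·T1 = [-16/65 63/65 3/13; 63/65 16/65 41/13; 0 0 1]

T = [-16/65 63/65 3/13; 63/65 16/65 41/13; 0 0 1]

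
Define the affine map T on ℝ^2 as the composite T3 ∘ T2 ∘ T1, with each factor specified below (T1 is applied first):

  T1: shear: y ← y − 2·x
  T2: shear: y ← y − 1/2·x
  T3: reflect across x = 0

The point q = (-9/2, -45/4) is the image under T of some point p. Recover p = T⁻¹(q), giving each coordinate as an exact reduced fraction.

T1 = [1 0 0; -2 1 0; 0 0 1]
T2·T1 = [1 0 0; -5/2 1 0; 0 0 1]
T3·…·T1 = [-1 0 0; -5/2 1 0; 0 0 1]
det M = -1; M⁻¹ = [-1 0 0; -5/2 1 0; 0 0 1]
M⁻¹ · (-9/2, -45/4)ᵀ = (9/2, 0)ᵀ

p = (9/2, 0)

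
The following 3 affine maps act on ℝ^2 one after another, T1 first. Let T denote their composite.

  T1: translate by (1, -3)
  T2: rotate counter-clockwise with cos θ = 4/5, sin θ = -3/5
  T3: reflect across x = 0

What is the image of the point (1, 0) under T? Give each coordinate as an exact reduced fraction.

T1 translate by (1, -3): (1, 0) → (2, -3)
T2 rotate counter-clockwise with cos θ = 4/5, sin θ = -3/5: (2, -3) → (-1/5, -18/5)
T3 reflect across x = 0: (-1/5, -18/5) → (1/5, -18/5)

T(p) = (1/5, -18/5)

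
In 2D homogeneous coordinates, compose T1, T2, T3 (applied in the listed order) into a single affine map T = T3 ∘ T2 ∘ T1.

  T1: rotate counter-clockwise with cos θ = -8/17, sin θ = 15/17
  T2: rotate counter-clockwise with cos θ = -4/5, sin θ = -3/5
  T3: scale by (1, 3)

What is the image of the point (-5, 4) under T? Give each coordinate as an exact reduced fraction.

T1 rotate counter-clockwise with cos θ = -8/17, sin θ = 15/17: (-5, 4) → (-20/17, -107/17)
T2 rotate counter-clockwise with cos θ = -4/5, sin θ = -3/5: (-20/17, -107/17) → (-241/85, 488/85)
T3 scale by (1, 3): (-241/85, 488/85) → (-241/85, 1464/85)

T(p) = (-241/85, 1464/85)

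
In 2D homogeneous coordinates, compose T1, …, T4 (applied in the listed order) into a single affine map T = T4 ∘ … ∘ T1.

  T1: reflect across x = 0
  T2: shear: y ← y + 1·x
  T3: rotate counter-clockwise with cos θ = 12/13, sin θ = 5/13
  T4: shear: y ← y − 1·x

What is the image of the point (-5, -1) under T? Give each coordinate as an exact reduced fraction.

T(p) = (40/13, 33/13)

T1 reflect across x = 0: (-5, -1) → (5, -1)
T2 shear: y ← y + 1·x: (5, -1) → (5, 4)
T3 rotate counter-clockwise with cos θ = 12/13, sin θ = 5/13: (5, 4) → (40/13, 73/13)
T4 shear: y ← y − 1·x: (40/13, 73/13) → (40/13, 33/13)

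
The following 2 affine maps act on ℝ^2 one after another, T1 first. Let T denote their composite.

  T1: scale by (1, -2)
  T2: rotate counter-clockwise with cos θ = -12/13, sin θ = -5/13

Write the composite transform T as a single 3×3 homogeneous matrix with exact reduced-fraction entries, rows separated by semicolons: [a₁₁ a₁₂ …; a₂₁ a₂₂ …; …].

T = [-12/13 -10/13 0; -5/13 24/13 0; 0 0 1]

T1 = [1 0 0; 0 -2 0; 0 0 1]
T2·T1 = [-12/13 -10/13 0; -5/13 24/13 0; 0 0 1]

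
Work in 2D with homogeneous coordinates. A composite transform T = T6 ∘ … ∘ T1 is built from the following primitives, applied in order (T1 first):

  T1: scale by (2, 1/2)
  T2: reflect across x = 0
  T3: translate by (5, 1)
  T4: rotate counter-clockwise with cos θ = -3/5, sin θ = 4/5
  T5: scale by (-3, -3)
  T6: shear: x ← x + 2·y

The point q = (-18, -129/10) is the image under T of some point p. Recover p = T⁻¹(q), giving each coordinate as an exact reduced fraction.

p = (0, -3)

T1 = [2 0 0; 0 1/2 0; 0 0 1]
T2·T1 = [-2 0 0; 0 1/2 0; 0 0 1]
T3·…·T1 = [-2 0 5; 0 1/2 1; 0 0 1]
T4·…·T1 = [6/5 -2/5 -19/5; -8/5 -3/10 17/5; 0 0 1]
T5·…·T1 = [-18/5 6/5 57/5; 24/5 9/10 -51/5; 0 0 1]
T6·…·T1 = [6 3 -9; 24/5 9/10 -51/5; 0 0 1]
det M = -9; M⁻¹ = [-1/10 1/3 5/2; 8/15 -2/3 -2; 0 0 1]
M⁻¹ · (-18, -129/10)ᵀ = (0, -3)ᵀ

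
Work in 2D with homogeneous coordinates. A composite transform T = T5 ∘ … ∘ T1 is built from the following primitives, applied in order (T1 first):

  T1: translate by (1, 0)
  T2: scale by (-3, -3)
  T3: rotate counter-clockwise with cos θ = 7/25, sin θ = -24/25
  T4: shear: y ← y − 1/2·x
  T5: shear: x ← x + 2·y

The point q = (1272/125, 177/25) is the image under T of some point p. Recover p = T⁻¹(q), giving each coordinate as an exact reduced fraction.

p = (1, 4/5)

T1 = [1 0 1; 0 1 0; 0 0 1]
T2·T1 = [-3 0 -3; 0 -3 0; 0 0 1]
T3·…·T1 = [-21/25 -72/25 -21/25; 72/25 -21/25 72/25; 0 0 1]
T4·…·T1 = [-21/25 -72/25 -21/25; 33/10 3/5 33/10; 0 0 1]
T5·…·T1 = [144/25 -42/25 144/25; 33/10 3/5 33/10; 0 0 1]
det M = 9; M⁻¹ = [1/15 14/75 -1; -11/30 16/25 0; 0 0 1]
M⁻¹ · (1272/125, 177/25)ᵀ = (1, 4/5)ᵀ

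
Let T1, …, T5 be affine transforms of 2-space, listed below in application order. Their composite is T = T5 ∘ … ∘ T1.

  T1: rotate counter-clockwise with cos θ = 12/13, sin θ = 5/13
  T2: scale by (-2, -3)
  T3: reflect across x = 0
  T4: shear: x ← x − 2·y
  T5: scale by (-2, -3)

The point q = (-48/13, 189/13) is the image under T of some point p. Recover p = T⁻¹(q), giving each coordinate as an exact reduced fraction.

T1 = [12/13 -5/13 0; 5/13 12/13 0; 0 0 1]
T2·T1 = [-24/13 10/13 0; -15/13 -36/13 0; 0 0 1]
T3·…·T1 = [24/13 -10/13 0; -15/13 -36/13 0; 0 0 1]
T4·…·T1 = [54/13 62/13 0; -15/13 -36/13 0; 0 0 1]
T5·…·T1 = [-108/13 -124/13 0; 45/13 108/13 0; 0 0 1]
det M = -36; M⁻¹ = [-3/13 -31/117 0; 5/52 3/13 0; 0 0 1]
M⁻¹ · (-48/13, 189/13)ᵀ = (-3, 3)ᵀ

p = (-3, 3)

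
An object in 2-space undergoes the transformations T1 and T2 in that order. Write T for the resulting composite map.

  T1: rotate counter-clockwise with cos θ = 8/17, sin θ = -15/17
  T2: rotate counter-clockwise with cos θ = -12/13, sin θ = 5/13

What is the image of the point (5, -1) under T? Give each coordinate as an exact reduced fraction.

T1 rotate counter-clockwise with cos θ = 8/17, sin θ = -15/17: (5, -1) → (25/17, -83/17)
T2 rotate counter-clockwise with cos θ = -12/13, sin θ = 5/13: (25/17, -83/17) → (115/221, 1121/221)

T(p) = (115/221, 1121/221)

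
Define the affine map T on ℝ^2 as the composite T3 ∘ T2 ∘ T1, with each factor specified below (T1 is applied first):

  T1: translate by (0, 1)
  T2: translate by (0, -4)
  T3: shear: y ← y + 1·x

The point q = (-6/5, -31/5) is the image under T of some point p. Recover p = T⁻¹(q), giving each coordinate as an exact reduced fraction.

p = (-6/5, -2)

T1 = [1 0 0; 0 1 1; 0 0 1]
T2·T1 = [1 0 0; 0 1 -3; 0 0 1]
T3·…·T1 = [1 0 0; 1 1 -3; 0 0 1]
det M = 1; M⁻¹ = [1 0 0; -1 1 3; 0 0 1]
M⁻¹ · (-6/5, -31/5)ᵀ = (-6/5, -2)ᵀ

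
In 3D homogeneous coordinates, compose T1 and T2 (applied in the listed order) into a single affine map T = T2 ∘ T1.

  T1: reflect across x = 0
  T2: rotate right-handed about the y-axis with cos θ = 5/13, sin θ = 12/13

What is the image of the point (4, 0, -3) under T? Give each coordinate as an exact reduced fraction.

T(p) = (-56/13, 0, 33/13)

T1 reflect across x = 0: (4, 0, -3) → (-4, 0, -3)
T2 rotate right-handed about the y-axis with cos θ = 5/13, sin θ = 12/13: (-4, 0, -3) → (-56/13, 0, 33/13)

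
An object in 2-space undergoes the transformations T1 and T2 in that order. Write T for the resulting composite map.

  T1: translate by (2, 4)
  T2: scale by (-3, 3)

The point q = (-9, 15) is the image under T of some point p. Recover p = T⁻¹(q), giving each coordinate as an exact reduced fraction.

T1 = [1 0 2; 0 1 4; 0 0 1]
T2·T1 = [-3 0 -6; 0 3 12; 0 0 1]
det M = -9; M⁻¹ = [-1/3 0 -2; 0 1/3 -4; 0 0 1]
M⁻¹ · (-9, 15)ᵀ = (1, 1)ᵀ

p = (1, 1)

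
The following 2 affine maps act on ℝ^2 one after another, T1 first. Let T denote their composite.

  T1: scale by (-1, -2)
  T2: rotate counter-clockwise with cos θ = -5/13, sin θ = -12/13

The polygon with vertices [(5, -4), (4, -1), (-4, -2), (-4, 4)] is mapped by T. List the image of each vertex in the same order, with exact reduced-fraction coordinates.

image vertices: (121/13, 20/13), (44/13, 38/13), (28/13, -68/13), (-116/13, -8/13)

T1 scale by (-1, -2): (5, -4) → (-5, 8); (4, -1) → (-4, 2); (-4, -2) → (4, 4); (-4, 4) → (4, -8)
T2 rotate counter-clockwise with cos θ = -5/13, sin θ = -12/13: (-5, 8) → (121/13, 20/13); (-4, 2) → (44/13, 38/13); (4, 4) → (28/13, -68/13); (4, -8) → (-116/13, -8/13)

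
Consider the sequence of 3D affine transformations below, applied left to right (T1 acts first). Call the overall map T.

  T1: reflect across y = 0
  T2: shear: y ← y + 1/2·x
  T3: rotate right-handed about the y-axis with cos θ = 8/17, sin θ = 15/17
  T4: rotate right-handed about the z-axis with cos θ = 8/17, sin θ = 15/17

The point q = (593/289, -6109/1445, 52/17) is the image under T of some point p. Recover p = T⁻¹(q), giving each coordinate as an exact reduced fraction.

T1 = [1 0 0 0; 0 -1 0 0; 0 0 1 0; 0 0 0 1]
T2·T1 = [1 0 0 0; 1/2 -1 0 0; 0 0 1 0; 0 0 0 1]
T3·…·T1 = [8/17 0 15/17 0; 1/2 -1 0 0; -15/17 0 8/17 0; 0 0 0 1]
T4·…·T1 = [-127/578 15/17 120/289 0; 188/289 -8/17 225/289 0; -15/17 0 8/17 0; 0 0 0 1]
det M = -1; M⁻¹ = [64/289 120/289 -15/17 0; 287/289 -76/289 -15/34 0; 120/289 225/289 8/17 0; 0 0 0 1]
M⁻¹ · (593/289, -6109/1445, 52/17)ᵀ = (-4, 9/5, -1)ᵀ

p = (-4, 9/5, -1)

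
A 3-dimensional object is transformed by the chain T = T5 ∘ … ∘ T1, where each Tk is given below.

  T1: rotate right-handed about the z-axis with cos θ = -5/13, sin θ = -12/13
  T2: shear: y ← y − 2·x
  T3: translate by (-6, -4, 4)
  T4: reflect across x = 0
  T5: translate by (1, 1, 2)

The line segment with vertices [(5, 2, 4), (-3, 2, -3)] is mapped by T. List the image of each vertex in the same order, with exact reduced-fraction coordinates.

T1 rotate right-handed about the z-axis with cos θ = -5/13, sin θ = -12/13: (5, 2, 4) → (-1/13, -70/13, 4); (-3, 2, -3) → (3, 2, -3)
T2 shear: y ← y − 2·x: (-1/13, -70/13, 4) → (-1/13, -68/13, 4); (3, 2, -3) → (3, -4, -3)
T3 translate by (-6, -4, 4): (-1/13, -68/13, 4) → (-79/13, -120/13, 8); (3, -4, -3) → (-3, -8, 1)
T4 reflect across x = 0: (-79/13, -120/13, 8) → (79/13, -120/13, 8); (-3, -8, 1) → (3, -8, 1)
T5 translate by (1, 1, 2): (79/13, -120/13, 8) → (92/13, -107/13, 10); (3, -8, 1) → (4, -7, 3)

image vertices: (92/13, -107/13, 10), (4, -7, 3)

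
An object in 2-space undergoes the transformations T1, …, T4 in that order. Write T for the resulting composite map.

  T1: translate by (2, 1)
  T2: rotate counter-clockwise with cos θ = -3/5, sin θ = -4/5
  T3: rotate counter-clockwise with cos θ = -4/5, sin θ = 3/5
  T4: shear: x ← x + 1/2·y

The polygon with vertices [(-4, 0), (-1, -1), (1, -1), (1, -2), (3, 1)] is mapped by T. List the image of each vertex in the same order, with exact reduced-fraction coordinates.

image vertices: (-2, 2/5), (11/10, 7/25), (33/10, 21/25), (31/10, -3/25), (59/10, 83/25)

T1 translate by (2, 1): (-4, 0) → (-2, 1); (-1, -1) → (1, 0); (1, -1) → (3, 0); (1, -2) → (3, -1); (3, 1) → (5, 2)
T2 rotate counter-clockwise with cos θ = -3/5, sin θ = -4/5: (-2, 1) → (2, 1); (1, 0) → (-3/5, -4/5); (3, 0) → (-9/5, -12/5); (3, -1) → (-13/5, -9/5); (5, 2) → (-7/5, -26/5)
T3 rotate counter-clockwise with cos θ = -4/5, sin θ = 3/5: (2, 1) → (-11/5, 2/5); (-3/5, -4/5) → (24/25, 7/25); (-9/5, -12/5) → (72/25, 21/25); (-13/5, -9/5) → (79/25, -3/25); (-7/5, -26/5) → (106/25, 83/25)
T4 shear: x ← x + 1/2·y: (-11/5, 2/5) → (-2, 2/5); (24/25, 7/25) → (11/10, 7/25); (72/25, 21/25) → (33/10, 21/25); (79/25, -3/25) → (31/10, -3/25); (106/25, 83/25) → (59/10, 83/25)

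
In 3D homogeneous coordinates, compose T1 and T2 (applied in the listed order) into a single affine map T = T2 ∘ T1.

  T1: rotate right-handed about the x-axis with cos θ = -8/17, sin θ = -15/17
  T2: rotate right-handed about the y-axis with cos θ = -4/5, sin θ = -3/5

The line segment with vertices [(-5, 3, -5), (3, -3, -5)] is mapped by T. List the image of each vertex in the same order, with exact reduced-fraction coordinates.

image vertices: (71/17, -99/17, -47/17), (-27/5, -3, -11/5)

T1 rotate right-handed about the x-axis with cos θ = -8/17, sin θ = -15/17: (-5, 3, -5) → (-5, -99/17, -5/17); (3, -3, -5) → (3, -3, 5)
T2 rotate right-handed about the y-axis with cos θ = -4/5, sin θ = -3/5: (-5, -99/17, -5/17) → (71/17, -99/17, -47/17); (3, -3, 5) → (-27/5, -3, -11/5)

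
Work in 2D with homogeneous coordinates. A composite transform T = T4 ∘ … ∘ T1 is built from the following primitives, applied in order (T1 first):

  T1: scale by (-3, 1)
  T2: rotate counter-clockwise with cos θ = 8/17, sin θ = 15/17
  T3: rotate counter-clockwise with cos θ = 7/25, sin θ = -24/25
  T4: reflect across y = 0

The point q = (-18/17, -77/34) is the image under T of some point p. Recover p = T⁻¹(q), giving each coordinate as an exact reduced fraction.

T1 = [-3 0 0; 0 1 0; 0 0 1]
T2·T1 = [-24/17 -15/17 0; -45/17 8/17 0; 0 0 1]
T3·…·T1 = [-1248/425 87/425 0; 261/425 416/425 0; 0 0 1]
T4·…·T1 = [-1248/425 87/425 0; -261/425 -416/425 0; 0 0 1]
det M = 3; M⁻¹ = [-416/1275 -29/425 0; 87/425 -416/425 0; 0 0 1]
M⁻¹ · (-18/17, -77/34)ᵀ = (1/2, 2)ᵀ

p = (1/2, 2)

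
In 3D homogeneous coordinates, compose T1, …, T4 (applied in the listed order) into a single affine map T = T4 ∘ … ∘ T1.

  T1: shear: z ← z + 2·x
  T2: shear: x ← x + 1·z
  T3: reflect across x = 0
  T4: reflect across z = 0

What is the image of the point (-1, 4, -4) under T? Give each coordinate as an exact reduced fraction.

T(p) = (7, 4, 6)

T1 shear: z ← z + 2·x: (-1, 4, -4) → (-1, 4, -6)
T2 shear: x ← x + 1·z: (-1, 4, -6) → (-7, 4, -6)
T3 reflect across x = 0: (-7, 4, -6) → (7, 4, -6)
T4 reflect across z = 0: (7, 4, -6) → (7, 4, 6)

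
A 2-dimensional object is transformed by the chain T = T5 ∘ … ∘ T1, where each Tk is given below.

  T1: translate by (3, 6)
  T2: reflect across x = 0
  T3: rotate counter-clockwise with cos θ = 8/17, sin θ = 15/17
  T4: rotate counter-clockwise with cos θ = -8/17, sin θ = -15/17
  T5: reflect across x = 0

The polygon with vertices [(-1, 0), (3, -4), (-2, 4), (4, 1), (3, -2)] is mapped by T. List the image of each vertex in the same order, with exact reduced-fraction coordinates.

image vertices: (-1118/289, 1446/289), (486/289, 1762/289), (-2239/289, 1850/289), (-553/289, 2807/289), (6/289, 2084/289)

T1 translate by (3, 6): (-1, 0) → (2, 6); (3, -4) → (6, 2); (-2, 4) → (1, 10); (4, 1) → (7, 7); (3, -2) → (6, 4)
T2 reflect across x = 0: (2, 6) → (-2, 6); (6, 2) → (-6, 2); (1, 10) → (-1, 10); (7, 7) → (-7, 7); (6, 4) → (-6, 4)
T3 rotate counter-clockwise with cos θ = 8/17, sin θ = 15/17: (-2, 6) → (-106/17, 18/17); (-6, 2) → (-78/17, -74/17); (-1, 10) → (-158/17, 65/17); (-7, 7) → (-161/17, -49/17); (-6, 4) → (-108/17, -58/17)
T4 rotate counter-clockwise with cos θ = -8/17, sin θ = -15/17: (-106/17, 18/17) → (1118/289, 1446/289); (-78/17, -74/17) → (-486/289, 1762/289); (-158/17, 65/17) → (2239/289, 1850/289); (-161/17, -49/17) → (553/289, 2807/289); (-108/17, -58/17) → (-6/289, 2084/289)
T5 reflect across x = 0: (1118/289, 1446/289) → (-1118/289, 1446/289); (-486/289, 1762/289) → (486/289, 1762/289); (2239/289, 1850/289) → (-2239/289, 1850/289); (553/289, 2807/289) → (-553/289, 2807/289); (-6/289, 2084/289) → (6/289, 2084/289)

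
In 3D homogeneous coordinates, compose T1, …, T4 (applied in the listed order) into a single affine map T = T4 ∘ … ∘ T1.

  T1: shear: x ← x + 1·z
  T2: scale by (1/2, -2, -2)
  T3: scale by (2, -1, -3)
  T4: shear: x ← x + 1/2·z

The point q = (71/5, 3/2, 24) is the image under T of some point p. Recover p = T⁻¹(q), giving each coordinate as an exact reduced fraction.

p = (-9/5, 3/4, 4)

T1 = [1 0 1 0; 0 1 0 0; 0 0 1 0; 0 0 0 1]
T2·T1 = [1/2 0 1/2 0; 0 -2 0 0; 0 0 -2 0; 0 0 0 1]
T3·…·T1 = [1 0 1 0; 0 2 0 0; 0 0 6 0; 0 0 0 1]
T4·…·T1 = [1 0 4 0; 0 2 0 0; 0 0 6 0; 0 0 0 1]
det M = 12; M⁻¹ = [1 0 -2/3 0; 0 1/2 0 0; 0 0 1/6 0; 0 0 0 1]
M⁻¹ · (71/5, 3/2, 24)ᵀ = (-9/5, 3/4, 4)ᵀ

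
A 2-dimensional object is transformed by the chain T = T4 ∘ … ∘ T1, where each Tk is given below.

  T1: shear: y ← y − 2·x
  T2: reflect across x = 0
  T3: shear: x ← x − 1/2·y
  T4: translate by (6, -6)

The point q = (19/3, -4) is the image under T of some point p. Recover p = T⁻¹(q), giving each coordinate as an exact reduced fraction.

T1 = [1 0 0; -2 1 0; 0 0 1]
T2·T1 = [-1 0 0; -2 1 0; 0 0 1]
T3·…·T1 = [0 -1/2 0; -2 1 0; 0 0 1]
T4·…·T1 = [0 -1/2 6; -2 1 -6; 0 0 1]
det M = -1; M⁻¹ = [-1 -1/2 3; -2 0 12; 0 0 1]
M⁻¹ · (19/3, -4)ᵀ = (-4/3, -2/3)ᵀ

p = (-4/3, -2/3)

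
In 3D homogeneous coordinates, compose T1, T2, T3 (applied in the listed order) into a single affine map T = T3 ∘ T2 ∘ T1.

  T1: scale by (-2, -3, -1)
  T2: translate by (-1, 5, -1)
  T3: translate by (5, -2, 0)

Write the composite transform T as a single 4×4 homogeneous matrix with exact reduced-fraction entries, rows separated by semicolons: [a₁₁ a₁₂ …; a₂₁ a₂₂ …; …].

T1 = [-2 0 0 0; 0 -3 0 0; 0 0 -1 0; 0 0 0 1]
T2·T1 = [-2 0 0 -1; 0 -3 0 5; 0 0 -1 -1; 0 0 0 1]
T3·…·T1 = [-2 0 0 4; 0 -3 0 3; 0 0 -1 -1; 0 0 0 1]

T = [-2 0 0 4; 0 -3 0 3; 0 0 -1 -1; 0 0 0 1]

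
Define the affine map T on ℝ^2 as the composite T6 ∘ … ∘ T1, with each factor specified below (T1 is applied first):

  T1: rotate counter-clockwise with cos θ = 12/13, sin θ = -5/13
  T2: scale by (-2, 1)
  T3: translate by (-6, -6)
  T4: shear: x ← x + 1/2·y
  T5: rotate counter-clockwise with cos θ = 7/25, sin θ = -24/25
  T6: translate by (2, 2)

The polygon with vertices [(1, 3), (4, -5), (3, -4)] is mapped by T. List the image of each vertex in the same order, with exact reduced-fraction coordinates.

T1 rotate counter-clockwise with cos θ = 12/13, sin θ = -5/13: (1, 3) → (27/13, 31/13); (4, -5) → (23/13, -80/13); (3, -4) → (16/13, -63/13)
T2 scale by (-2, 1): (27/13, 31/13) → (-54/13, 31/13); (23/13, -80/13) → (-46/13, -80/13); (16/13, -63/13) → (-32/13, -63/13)
T3 translate by (-6, -6): (-54/13, 31/13) → (-132/13, -47/13); (-46/13, -80/13) → (-124/13, -158/13); (-32/13, -63/13) → (-110/13, -141/13)
T4 shear: x ← x + 1/2·y: (-132/13, -47/13) → (-311/26, -47/13); (-124/13, -158/13) → (-203/13, -158/13); (-110/13, -141/13) → (-361/26, -141/13)
T5 rotate counter-clockwise with cos θ = 7/25, sin θ = -24/25: (-311/26, -47/13) → (-341/50, 3403/325); (-203/13, -158/13) → (-401/25, 3766/325); (-361/26, -141/13) → (-143/10, 669/65)
T6 translate by (2, 2): (-341/50, 3403/325) → (-241/50, 4053/325); (-401/25, 3766/325) → (-351/25, 4416/325); (-143/10, 669/65) → (-123/10, 799/65)

image vertices: (-241/50, 4053/325), (-351/25, 4416/325), (-123/10, 799/65)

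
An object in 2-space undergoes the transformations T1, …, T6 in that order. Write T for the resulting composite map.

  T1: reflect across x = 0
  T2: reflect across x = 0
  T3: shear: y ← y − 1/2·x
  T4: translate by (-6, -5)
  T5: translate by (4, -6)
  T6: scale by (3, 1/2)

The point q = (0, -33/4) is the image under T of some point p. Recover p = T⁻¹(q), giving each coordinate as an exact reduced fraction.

T1 = [-1 0 0; 0 1 0; 0 0 1]
T2·T1 = [1 0 0; 0 1 0; 0 0 1]
T3·…·T1 = [1 0 0; -1/2 1 0; 0 0 1]
T4·…·T1 = [1 0 -6; -1/2 1 -5; 0 0 1]
T5·…·T1 = [1 0 -2; -1/2 1 -11; 0 0 1]
T6·…·T1 = [3 0 -6; -1/4 1/2 -11/2; 0 0 1]
det M = 3/2; M⁻¹ = [1/3 0 2; 1/6 2 12; 0 0 1]
M⁻¹ · (0, -33/4)ᵀ = (2, -9/2)ᵀ

p = (2, -9/2)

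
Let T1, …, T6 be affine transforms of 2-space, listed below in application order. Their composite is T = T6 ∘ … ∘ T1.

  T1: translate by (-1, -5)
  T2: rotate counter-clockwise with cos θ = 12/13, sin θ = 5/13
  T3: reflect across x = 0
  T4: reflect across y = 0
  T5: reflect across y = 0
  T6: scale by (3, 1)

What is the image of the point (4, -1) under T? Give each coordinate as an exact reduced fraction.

T(p) = (-198/13, -57/13)

T1 translate by (-1, -5): (4, -1) → (3, -6)
T2 rotate counter-clockwise with cos θ = 12/13, sin θ = 5/13: (3, -6) → (66/13, -57/13)
T3 reflect across x = 0: (66/13, -57/13) → (-66/13, -57/13)
T4 reflect across y = 0: (-66/13, -57/13) → (-66/13, 57/13)
T5 reflect across y = 0: (-66/13, 57/13) → (-66/13, -57/13)
T6 scale by (3, 1): (-66/13, -57/13) → (-198/13, -57/13)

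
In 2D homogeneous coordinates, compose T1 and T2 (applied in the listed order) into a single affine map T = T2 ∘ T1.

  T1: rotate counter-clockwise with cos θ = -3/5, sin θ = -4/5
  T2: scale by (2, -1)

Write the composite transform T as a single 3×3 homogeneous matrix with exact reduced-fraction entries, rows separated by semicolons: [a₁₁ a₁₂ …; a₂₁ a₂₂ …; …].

T1 = [-3/5 4/5 0; -4/5 -3/5 0; 0 0 1]
T2·T1 = [-6/5 8/5 0; 4/5 3/5 0; 0 0 1]

T = [-6/5 8/5 0; 4/5 3/5 0; 0 0 1]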